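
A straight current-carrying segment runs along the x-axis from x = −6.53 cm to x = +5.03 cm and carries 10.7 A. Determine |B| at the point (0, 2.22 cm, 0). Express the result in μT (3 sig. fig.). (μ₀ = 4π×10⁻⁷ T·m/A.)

For a finite straight segment, B = (μ₀I/4πd)(sinθ₁ + sinθ₂), where θ₁, θ₂ are the angles from the perpendicular to each end.
The perpendicular distance is d = 0.0222 m; the end-offsets along the wire are a = 0.0653 m and b = 0.0503 m.
sinθ₁ = 0.0653/√(0.0653²+0.0222²) = 0.9468; sinθ₂ = 0.0503/√(0.0503²+0.0222²) = 0.9149.
B = (4π×10⁻⁷ × 10.7) / (4π × 0.0222) × (0.9468 + 0.9149) = 8.97×10⁻⁵ T.

B ≈ 89.7 μT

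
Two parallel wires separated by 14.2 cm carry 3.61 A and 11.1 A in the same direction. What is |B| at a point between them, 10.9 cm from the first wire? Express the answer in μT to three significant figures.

Each long wire gives B = μ₀I/(2πd). Distances are d₁ = 0.109 m and d₂ = 0.033 m.
B₁ = 6.62×10⁻⁶ T, B₂ = 6.73×10⁻⁵ T.
Between parallel currents the two contributions point in opposite directions, so they subtract. B = |B₁ − B₂| = |6.62×10⁻⁶ − 6.73×10⁻⁵| = 6.06×10⁻⁵ T.

B ≈ 60.6 μT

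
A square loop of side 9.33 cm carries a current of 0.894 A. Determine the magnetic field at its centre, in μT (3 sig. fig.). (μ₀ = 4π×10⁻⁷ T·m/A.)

B ≈ 10.8 μT

Each side is a finite straight segment at perpendicular distance d = a/(2 tan(π/4)) = 0.04665 m from the centre, with end-angles ±π/4.
One side contributes B₁ = (μ₀I/4πd)·2 sin(π/4) = 2.71×10⁻⁶ T.
All 4 sides add in the same direction: B = 4 × 2.71×10⁻⁶ = 1.08×10⁻⁵ T.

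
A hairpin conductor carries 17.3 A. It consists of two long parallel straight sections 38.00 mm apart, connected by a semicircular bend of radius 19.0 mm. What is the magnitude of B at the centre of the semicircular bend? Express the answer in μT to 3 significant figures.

B ≈ 468 μT

The semicircular arc contributes B_arc = μ₀I·π/(4πR) = μ₀I/(4R) = 2.86×10⁻⁴ T.
Each semi-infinite lead is at perpendicular distance R = 0.019 m from the centre, with the perpendicular foot at its near end, so it contributes μ₀I/(4πR); both point the same way, together 1.82×10⁻⁴ T.
Arc and leads all point the same direction: B = 2.86×10⁻⁴ + 1.82×10⁻⁴ = 4.68×10⁻⁴ T.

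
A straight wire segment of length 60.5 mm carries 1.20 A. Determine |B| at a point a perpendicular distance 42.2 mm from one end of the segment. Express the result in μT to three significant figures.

B ≈ 2.33 μT

For a finite straight segment, B = (μ₀I/4πd)(sinθ₁ + sinθ₂), where θ₁, θ₂ are the angles from the perpendicular to each end.
The perpendicular foot is at one end, so the two end-offsets along the wire are 0 and L = 0.0605 m.
sinθ₁ = 0/√(0²+0.0422²) = 0.0000; sinθ₂ = 0.0605/√(0.0605²+0.0422²) = 0.8202.
B = (4π×10⁻⁷ × 1.20) / (4π × 0.0422) × (0.0000 + 0.8202) = 2.33×10⁻⁶ T.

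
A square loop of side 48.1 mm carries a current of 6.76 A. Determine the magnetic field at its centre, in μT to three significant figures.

B ≈ 159 μT

Each side is a finite straight segment at perpendicular distance d = a/(2 tan(π/4)) = 0.02405 m from the centre, with end-angles ±π/4.
One side contributes B₁ = (μ₀I/4πd)·2 sin(π/4) = 3.98×10⁻⁵ T.
All 4 sides add in the same direction: B = 4 × 3.98×10⁻⁵ = 1.59×10⁻⁴ T.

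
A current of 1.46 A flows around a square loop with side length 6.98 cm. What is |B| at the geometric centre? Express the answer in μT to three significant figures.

B ≈ 23.7 μT

Each side is a finite straight segment at perpendicular distance d = a/(2 tan(π/4)) = 0.0349 m from the centre, with end-angles ±π/4.
One side contributes B₁ = (μ₀I/4πd)·2 sin(π/4) = 5.92×10⁻⁶ T.
All 4 sides add in the same direction: B = 4 × 5.92×10⁻⁶ = 2.37×10⁻⁵ T.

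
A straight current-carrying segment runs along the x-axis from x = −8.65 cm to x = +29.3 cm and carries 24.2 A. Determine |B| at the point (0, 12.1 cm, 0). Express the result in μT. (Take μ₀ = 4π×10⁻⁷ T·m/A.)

For a finite straight segment, B = (μ₀I/4πd)(sinθ₁ + sinθ₂), where θ₁, θ₂ are the angles from the perpendicular to each end.
The perpendicular distance is d = 0.121 m; the end-offsets along the wire are a = 0.0865 m and b = 0.293 m.
sinθ₁ = 0.0865/√(0.0865²+0.121²) = 0.5816; sinθ₂ = 0.293/√(0.293²+0.121²) = 0.9243.
B = (4π×10⁻⁷ × 24.2) / (4π × 0.121) × (0.5816 + 0.9243) = 3.01×10⁻⁵ T.

B ≈ 30.1 μT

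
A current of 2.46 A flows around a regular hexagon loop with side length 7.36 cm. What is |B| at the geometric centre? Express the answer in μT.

Each side is a finite straight segment at perpendicular distance d = a/(2 tan(π/6)) = 0.06374 m from the centre, with end-angles ±π/6.
One side contributes B₁ = (μ₀I/4πd)·2 sin(π/6) = 3.86×10⁻⁶ T.
All 6 sides add in the same direction: B = 6 × 3.86×10⁻⁶ = 2.32×10⁻⁵ T.

B ≈ 23.2 μT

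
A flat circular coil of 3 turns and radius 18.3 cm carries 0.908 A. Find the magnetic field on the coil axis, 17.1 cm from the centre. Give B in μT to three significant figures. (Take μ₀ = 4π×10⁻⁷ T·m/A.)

B ≈ 3.65 μT

For an N-turn flat coil, B = Nμ₀IR²/[2(R²+z²)^(3/2)] with R = 0.183 m, z = 0.171 m.
B = 3 × 1.22×10⁻⁶ T = 3.65×10⁻⁶ T.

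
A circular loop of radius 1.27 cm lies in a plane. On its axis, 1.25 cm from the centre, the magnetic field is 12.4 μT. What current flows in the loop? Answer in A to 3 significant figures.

On the axis of a loop, B = μ₀IR²/[2(R²+z²)^(3/2)], so I = 2B(R²+z²)^(3/2)/(μ₀R²).
R² + z² = 0.0001613 + 0.0001563 = 0.0003175 m²; raised to 3/2 gives 5.66×10⁻⁶ m³.
I = 2 × 1.24×10⁻⁵ × 5.66×10⁻⁶ / (1.26×10⁻⁶ × 0.0001613) = 0.692 A.

I ≈ 0.692 A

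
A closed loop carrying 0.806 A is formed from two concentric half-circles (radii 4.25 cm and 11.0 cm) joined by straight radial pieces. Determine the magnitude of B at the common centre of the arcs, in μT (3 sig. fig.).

B ≈ 3.66 μT

The radial connectors point toward the centre, so dl × r̂ = 0 and they contribute nothing.
Each semicircle gives μ₀I/(4R): inner arc 5.96×10⁻⁶ T, outer arc 2.30×10⁻⁶ T.
The two arcs carry current in opposite angular senses, so their fields oppose: B = |5.96×10⁻⁶ − 2.30×10⁻⁶| = 3.66×10⁻⁶ T.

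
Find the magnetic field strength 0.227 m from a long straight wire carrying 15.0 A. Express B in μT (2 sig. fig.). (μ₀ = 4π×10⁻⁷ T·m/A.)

B ≈ 13 μT

For an infinitely long straight wire, B = μ₀I/(2πd).
B = (4π×10⁻⁷ × 15.0) / (2π × 0.227) = 1.32×10⁻⁵ T.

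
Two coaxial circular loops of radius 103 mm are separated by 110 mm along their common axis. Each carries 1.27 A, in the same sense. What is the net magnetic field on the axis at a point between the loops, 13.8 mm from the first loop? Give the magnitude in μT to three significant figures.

Each loop contributes B = μ₀IR²/[2(R²+z²)^(3/2)] on the axis, with z measured from that loop.
Loop 1 (z = 0.0138 m): B₁ = 7.54×10⁻⁶ T. Loop 2 (z = 0.0962 m): B₂ = 3.02×10⁻⁶ T.
The fields add: B = B₁ + B₂ = 1.06×10⁻⁵ T.

B ≈ 10.6 μT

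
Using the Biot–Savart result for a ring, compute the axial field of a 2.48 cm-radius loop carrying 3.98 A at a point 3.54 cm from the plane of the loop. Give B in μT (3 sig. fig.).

On the axis of a circular loop, B = μ₀IR² / [2(R²+z²)^(3/2)].
R² + z² = (0.0248)² + (0.0354)² = 0.001868 m², and (R²+z²)^(3/2) = 8.07×10⁻⁵ m³.
B = (4π×10⁻⁷ × 3.98 × 0.000615) / (2 × 8.07×10⁻⁵) = 1.90×10⁻⁵ T.

B ≈ 19.0 μT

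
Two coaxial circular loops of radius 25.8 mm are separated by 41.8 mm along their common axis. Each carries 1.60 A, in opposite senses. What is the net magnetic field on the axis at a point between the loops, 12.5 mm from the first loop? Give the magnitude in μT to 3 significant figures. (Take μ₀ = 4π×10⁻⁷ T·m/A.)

Each loop contributes B = μ₀IR²/[2(R²+z²)^(3/2)] on the axis, with z measured from that loop.
Loop 1 (z = 0.0125 m): B₁ = 2.84×10⁻⁵ T. Loop 2 (z = 0.0293 m): B₂ = 1.12×10⁻⁵ T.
The fields oppose: B = |B₁ − B₂| = 1.72×10⁻⁵ T.

B ≈ 17.2 μT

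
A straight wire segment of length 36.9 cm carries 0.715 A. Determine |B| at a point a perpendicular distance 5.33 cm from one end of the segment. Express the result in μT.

For a finite straight segment, B = (μ₀I/4πd)(sinθ₁ + sinθ₂), where θ₁, θ₂ are the angles from the perpendicular to each end.
The perpendicular foot is at one end, so the two end-offsets along the wire are 0 and L = 0.369 m.
sinθ₁ = 0/√(0²+0.0533²) = 0.0000; sinθ₂ = 0.369/√(0.369²+0.0533²) = 0.9897.
B = (4π×10⁻⁷ × 0.715) / (4π × 0.0533) × (0.0000 + 0.9897) = 1.33×10⁻⁶ T.

B ≈ 1.33 μT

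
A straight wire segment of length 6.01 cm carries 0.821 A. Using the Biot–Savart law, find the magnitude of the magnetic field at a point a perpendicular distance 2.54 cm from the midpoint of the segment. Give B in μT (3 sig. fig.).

B ≈ 4.94 μT

For a finite straight segment, B = (μ₀I/4πd)(sinθ₁ + sinθ₂), where θ₁, θ₂ are the angles from the perpendicular to each end.
The perpendicular from the point meets the wire at its midpoint, so each end is L/2 = 0.03005 m away along the wire.
sinθ₁ = 0.03005/√(0.03005²+0.0254²) = 0.7637; sinθ₂ = 0.03005/√(0.03005²+0.0254²) = 0.7637.
B = (4π×10⁻⁷ × 0.821) / (4π × 0.0254) × (0.7637 + 0.7637) = 4.94×10⁻⁶ T.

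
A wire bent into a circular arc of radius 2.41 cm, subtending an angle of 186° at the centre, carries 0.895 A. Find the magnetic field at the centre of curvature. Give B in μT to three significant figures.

B ≈ 12.1 μT

The Biot–Savart field of a circular arc at its centre is B = μ₀Iφ/(4πR), with φ = 3.246 rad.
B = (4π×10⁻⁷ × 0.895 × 3.246) / (4π × 0.0241) = 1.21×10⁻⁵ T.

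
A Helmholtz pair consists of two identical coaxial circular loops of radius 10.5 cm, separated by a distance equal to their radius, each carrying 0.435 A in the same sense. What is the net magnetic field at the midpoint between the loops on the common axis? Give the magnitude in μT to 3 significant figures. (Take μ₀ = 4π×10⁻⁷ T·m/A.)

B ≈ 3.73 μT

Each loop contributes B = μ₀IR²/[2(R²+z²)^(3/2)] on the axis, with z measured from that loop.
Loop 1 (z = 0.0525 m): B₁ = 1.86×10⁻⁶ T. Loop 2 (z = 0.0525 m): B₂ = 1.86×10⁻⁶ T.
The fields add: B = B₁ + B₂ = 3.73×10⁻⁶ T.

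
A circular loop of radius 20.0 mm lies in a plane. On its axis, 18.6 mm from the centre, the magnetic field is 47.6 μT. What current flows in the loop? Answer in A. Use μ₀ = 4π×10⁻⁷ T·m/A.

I ≈ 3.86 A

On the axis of a loop, B = μ₀IR²/[2(R²+z²)^(3/2)], so I = 2B(R²+z²)^(3/2)/(μ₀R²).
R² + z² = 0.0004 + 0.000346 = 0.000746 m²; raised to 3/2 gives 2.04×10⁻⁵ m³.
I = 2 × 4.76×10⁻⁵ × 2.04×10⁻⁵ / (1.26×10⁻⁶ × 0.0004) = 3.86 A.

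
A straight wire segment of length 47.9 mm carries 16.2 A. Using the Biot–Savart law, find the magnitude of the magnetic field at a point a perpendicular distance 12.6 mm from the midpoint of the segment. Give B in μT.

For a finite straight segment, B = (μ₀I/4πd)(sinθ₁ + sinθ₂), where θ₁, θ₂ are the angles from the perpendicular to each end.
The perpendicular from the point meets the wire at its midpoint, so each end is L/2 = 0.02395 m away along the wire.
sinθ₁ = 0.02395/√(0.02395²+0.0126²) = 0.8850; sinθ₂ = 0.02395/√(0.02395²+0.0126²) = 0.8850.
B = (4π×10⁻⁷ × 16.2) / (4π × 0.0126) × (0.8850 + 0.8850) = 2.28×10⁻⁴ T.

B ≈ 228 μT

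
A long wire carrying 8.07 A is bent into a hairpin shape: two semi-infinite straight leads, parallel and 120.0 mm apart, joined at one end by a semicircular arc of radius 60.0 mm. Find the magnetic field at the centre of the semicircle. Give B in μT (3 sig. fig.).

B ≈ 69.2 μT

The semicircular arc contributes B_arc = μ₀I·π/(4πR) = μ₀I/(4R) = 4.23×10⁻⁵ T.
Each semi-infinite lead is at perpendicular distance R = 0.06 m from the centre, with the perpendicular foot at its near end, so it contributes μ₀I/(4πR); both point the same way, together 2.69×10⁻⁵ T.
Arc and leads all point the same direction: B = 4.23×10⁻⁵ + 2.69×10⁻⁵ = 6.92×10⁻⁵ T.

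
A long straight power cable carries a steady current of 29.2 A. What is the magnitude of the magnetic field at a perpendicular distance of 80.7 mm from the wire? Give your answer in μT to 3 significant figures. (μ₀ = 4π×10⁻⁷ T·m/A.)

For an infinitely long straight wire, B = μ₀I/(2πd).
B = (4π×10⁻⁷ × 29.2) / (2π × 0.0807) = 7.24×10⁻⁵ T.

B ≈ 72.4 μT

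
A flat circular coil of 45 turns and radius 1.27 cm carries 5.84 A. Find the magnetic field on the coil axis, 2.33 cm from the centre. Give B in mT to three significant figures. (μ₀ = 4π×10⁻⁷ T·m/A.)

For an N-turn flat coil, B = Nμ₀IR²/[2(R²+z²)^(3/2)] with R = 0.0127 m, z = 0.0233 m.
B = 45 × 3.17×10⁻⁵ T = 1.43×10⁻³ T.

B ≈ 1.43 mT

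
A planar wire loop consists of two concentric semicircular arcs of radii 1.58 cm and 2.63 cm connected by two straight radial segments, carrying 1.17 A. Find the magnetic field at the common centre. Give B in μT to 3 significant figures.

B ≈ 9.29 μT

The radial connectors point toward the centre, so dl × r̂ = 0 and they contribute nothing.
Each semicircle gives μ₀I/(4R): inner arc 2.33×10⁻⁵ T, outer arc 1.40×10⁻⁵ T.
The two arcs carry current in opposite angular senses, so their fields oppose: B = |2.33×10⁻⁵ − 1.40×10⁻⁵| = 9.29×10⁻⁶ T.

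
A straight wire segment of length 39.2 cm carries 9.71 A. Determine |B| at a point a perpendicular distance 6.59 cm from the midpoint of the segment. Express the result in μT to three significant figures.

For a finite straight segment, B = (μ₀I/4πd)(sinθ₁ + sinθ₂), where θ₁, θ₂ are the angles from the perpendicular to each end.
The perpendicular from the point meets the wire at its midpoint, so each end is L/2 = 0.196 m away along the wire.
sinθ₁ = 0.196/√(0.196²+0.0659²) = 0.9479; sinθ₂ = 0.196/√(0.196²+0.0659²) = 0.9479.
B = (4π×10⁻⁷ × 9.71) / (4π × 0.0659) × (0.9479 + 0.9479) = 2.79×10⁻⁵ T.

B ≈ 27.9 μT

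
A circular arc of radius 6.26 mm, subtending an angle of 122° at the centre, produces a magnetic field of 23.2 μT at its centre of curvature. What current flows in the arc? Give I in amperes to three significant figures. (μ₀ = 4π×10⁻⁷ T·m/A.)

For a circular arc, B = μ₀Iφ/(4πR) with φ in radians; here φ = 2.129 rad.
So I = 4πRB/(μ₀φ) = 4π × 0.00626 × 2.32×10⁻⁵ / (4π×10⁻⁷ × 2.129) = 0.682 A.

I ≈ 0.682 A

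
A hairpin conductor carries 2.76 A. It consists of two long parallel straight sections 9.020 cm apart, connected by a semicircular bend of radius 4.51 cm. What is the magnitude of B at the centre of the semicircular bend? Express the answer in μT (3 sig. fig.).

B ≈ 31.5 μT

The semicircular arc contributes B_arc = μ₀I·π/(4πR) = μ₀I/(4R) = 1.92×10⁻⁵ T.
Each semi-infinite lead is at perpendicular distance R = 0.0451 m from the centre, with the perpendicular foot at its near end, so it contributes μ₀I/(4πR); both point the same way, together 1.22×10⁻⁵ T.
Arc and leads all point the same direction: B = 1.92×10⁻⁵ + 1.22×10⁻⁵ = 3.15×10⁻⁵ T.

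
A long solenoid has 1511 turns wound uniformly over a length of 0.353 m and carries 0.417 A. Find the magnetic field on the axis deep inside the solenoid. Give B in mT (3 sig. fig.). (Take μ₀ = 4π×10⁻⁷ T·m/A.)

Inside a long solenoid, B = μ₀nI with n = 4280 turns/m.
B = 4π×10⁻⁷ × 4280 × 0.417 = 2.24×10⁻³ T.

B ≈ 2.24 mT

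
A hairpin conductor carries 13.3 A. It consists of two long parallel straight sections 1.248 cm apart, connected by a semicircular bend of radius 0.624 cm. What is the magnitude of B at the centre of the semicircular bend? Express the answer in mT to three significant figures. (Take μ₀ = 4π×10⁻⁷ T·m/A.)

The semicircular arc contributes B_arc = μ₀I·π/(4πR) = μ₀I/(4R) = 6.70×10⁻⁴ T.
Each semi-infinite lead is at perpendicular distance R = 0.00624 m from the centre, with the perpendicular foot at its near end, so it contributes μ₀I/(4πR); both point the same way, together 4.26×10⁻⁴ T.
Arc and leads all point the same direction: B = 6.70×10⁻⁴ + 4.26×10⁻⁴ = 1.10×10⁻³ T.

B ≈ 1.10 mT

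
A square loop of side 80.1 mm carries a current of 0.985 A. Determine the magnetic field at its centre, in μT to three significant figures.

B ≈ 13.9 μT

Each side is a finite straight segment at perpendicular distance d = a/(2 tan(π/4)) = 0.04005 m from the centre, with end-angles ±π/4.
One side contributes B₁ = (μ₀I/4πd)·2 sin(π/4) = 3.48×10⁻⁶ T.
All 4 sides add in the same direction: B = 4 × 3.48×10⁻⁶ = 1.39×10⁻⁵ T.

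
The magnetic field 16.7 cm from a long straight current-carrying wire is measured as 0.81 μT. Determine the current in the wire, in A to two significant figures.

For a long straight wire B = μ₀I/(2πd), so I = 2πdB/μ₀.
I = 2π × 0.167 × 8.10×10⁻⁷ / (4π×10⁻⁷) = 0.676 A.

I ≈ 0.68 A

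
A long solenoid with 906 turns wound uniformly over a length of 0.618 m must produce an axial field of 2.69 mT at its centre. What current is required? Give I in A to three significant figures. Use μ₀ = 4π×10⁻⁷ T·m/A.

Inside a long solenoid B = μ₀nI with n = 1466 m⁻¹, so I = B/(μ₀n).
I = 2.69×10⁻³ / (4π×10⁻⁷ × 1466) = 1.46 A.

I ≈ 1.46 A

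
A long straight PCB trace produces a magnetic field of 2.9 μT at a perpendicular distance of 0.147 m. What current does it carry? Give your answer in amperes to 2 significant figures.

For a long straight wire B = μ₀I/(2πd), so I = 2πdB/μ₀.
I = 2π × 0.147 × 2.90×10⁻⁶ / (4π×10⁻⁷) = 2.13 A.

I ≈ 2.1 A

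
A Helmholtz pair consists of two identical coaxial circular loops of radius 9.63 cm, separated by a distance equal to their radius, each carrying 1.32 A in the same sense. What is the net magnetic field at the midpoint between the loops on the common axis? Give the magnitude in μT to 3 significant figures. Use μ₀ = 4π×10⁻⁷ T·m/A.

B ≈ 12.3 μT

Each loop contributes B = μ₀IR²/[2(R²+z²)^(3/2)] on the axis, with z measured from that loop.
Loop 1 (z = 0.04815 m): B₁ = 6.16×10⁻⁶ T. Loop 2 (z = 0.04815 m): B₂ = 6.16×10⁻⁶ T.
The fields add: B = B₁ + B₂ = 1.23×10⁻⁵ T.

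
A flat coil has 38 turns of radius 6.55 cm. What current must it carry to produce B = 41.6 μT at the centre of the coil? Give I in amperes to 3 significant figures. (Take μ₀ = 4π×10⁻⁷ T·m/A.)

For an N-turn coil, B = Nμ₀I/(2R) with R = 0.0655 m, so I = 2RB/(Nμ₀) = 2 × 0.0655 × 4.16×10⁻⁵ / (38 × 4π×10⁻⁷) = 0.114 A.

I ≈ 0.114 A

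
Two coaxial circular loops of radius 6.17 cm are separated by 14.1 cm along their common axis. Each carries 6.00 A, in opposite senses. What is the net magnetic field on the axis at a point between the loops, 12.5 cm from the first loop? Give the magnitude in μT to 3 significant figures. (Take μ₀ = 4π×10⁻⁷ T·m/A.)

Each loop contributes B = μ₀IR²/[2(R²+z²)^(3/2)] on the axis, with z measured from that loop.
Loop 1 (z = 0.125 m): B₁ = 5.30×10⁻⁶ T. Loop 2 (z = 0.016 m): B₂ = 5.54×10⁻⁵ T.
The fields oppose: B = |B₁ − B₂| = 5.01×10⁻⁵ T.

B ≈ 50.1 μT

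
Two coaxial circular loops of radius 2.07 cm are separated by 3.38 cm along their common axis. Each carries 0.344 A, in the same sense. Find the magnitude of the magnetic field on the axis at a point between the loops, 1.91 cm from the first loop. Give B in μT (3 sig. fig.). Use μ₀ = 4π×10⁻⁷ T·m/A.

B ≈ 9.80 μT

Each loop contributes B = μ₀IR²/[2(R²+z²)^(3/2)] on the axis, with z measured from that loop.
Loop 1 (z = 0.0191 m): B₁ = 4.14×10⁻⁶ T. Loop 2 (z = 0.0147 m): B₂ = 5.66×10⁻⁶ T.
The fields add: B = B₁ + B₂ = 9.80×10⁻⁶ T.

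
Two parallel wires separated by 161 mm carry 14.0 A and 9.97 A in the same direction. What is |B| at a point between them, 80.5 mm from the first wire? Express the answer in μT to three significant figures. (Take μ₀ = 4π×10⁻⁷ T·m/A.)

Each long wire gives B = μ₀I/(2πd). Distances are d₁ = 0.0805 m and d₂ = 0.0805 m.
B₁ = 3.48×10⁻⁵ T, B₂ = 2.48×10⁻⁵ T.
Between parallel currents the two contributions point in opposite directions, so they subtract. B = |B₁ − B₂| = |3.48×10⁻⁵ − 2.48×10⁻⁵| = 1.00×10⁻⁵ T.

B ≈ 10.0 μT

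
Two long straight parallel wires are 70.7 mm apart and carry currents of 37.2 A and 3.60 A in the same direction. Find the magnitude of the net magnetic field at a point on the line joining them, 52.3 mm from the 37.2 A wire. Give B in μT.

B ≈ 103 μT

Each long wire gives B = μ₀I/(2πd). Distances are d₁ = 0.0523 m and d₂ = 0.0184 m.
B₁ = 1.42×10⁻⁴ T, B₂ = 3.91×10⁻⁵ T.
Between parallel currents the two contributions point in opposite directions, so they subtract. B = |B₁ − B₂| = |1.42×10⁻⁴ − 3.91×10⁻⁵| = 1.03×10⁻⁴ T.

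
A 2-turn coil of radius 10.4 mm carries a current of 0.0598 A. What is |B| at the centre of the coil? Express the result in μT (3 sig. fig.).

For an N-turn flat coil, B = Nμ₀I/(2R) with R = 0.0104 m.
B = 2 × 3.61×10⁻⁶ T = 7.23×10⁻⁶ T.

B ≈ 7.23 μT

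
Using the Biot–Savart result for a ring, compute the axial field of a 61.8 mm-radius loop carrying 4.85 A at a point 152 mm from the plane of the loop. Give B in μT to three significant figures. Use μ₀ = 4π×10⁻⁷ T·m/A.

On the axis of a circular loop, B = μ₀IR² / [2(R²+z²)^(3/2)].
R² + z² = (0.0618)² + (0.152)² = 0.02692 m², and (R²+z²)^(3/2) = 4.42×10⁻³ m³.
B = (4π×10⁻⁷ × 4.85 × 0.003819) / (2 × 4.42×10⁻³) = 2.63×10⁻⁶ T.

B ≈ 2.63 μT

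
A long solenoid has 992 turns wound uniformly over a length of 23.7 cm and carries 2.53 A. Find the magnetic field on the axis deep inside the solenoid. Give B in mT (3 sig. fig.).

Inside a long solenoid, B = μ₀nI with n = 4186 turns/m.
B = 4π×10⁻⁷ × 4186 × 2.53 = 1.33×10⁻² T.

B ≈ 13.3 mT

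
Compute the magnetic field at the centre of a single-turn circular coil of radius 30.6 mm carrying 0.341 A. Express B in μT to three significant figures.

B ≈ 7.00 μT

At the centre of a circular loop the Biot–Savart law gives B = μ₀I/(2R).
B = (4π×10⁻⁷ × 0.341) / (2 × 0.0306) = 7.00×10⁻⁶ T.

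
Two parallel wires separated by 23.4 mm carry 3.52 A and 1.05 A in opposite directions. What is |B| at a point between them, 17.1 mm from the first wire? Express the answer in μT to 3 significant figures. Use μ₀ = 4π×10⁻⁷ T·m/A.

B ≈ 74.5 μT

Each long wire gives B = μ₀I/(2πd). Distances are d₁ = 0.0171 m and d₂ = 0.0063 m.
B₁ = 4.12×10⁻⁵ T, B₂ = 3.33×10⁻⁵ T.
Between antiparallel currents both contributions point the same way, so they add. B = B₁ + B₂ = 4.12×10⁻⁵ + 3.33×10⁻⁵ = 7.45×10⁻⁵ T.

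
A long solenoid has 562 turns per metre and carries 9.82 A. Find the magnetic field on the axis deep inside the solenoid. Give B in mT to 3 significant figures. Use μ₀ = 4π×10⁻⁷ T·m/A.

Inside a long solenoid, B = μ₀nI with n = 562 turns/m.
B = 4π×10⁻⁷ × 562 × 9.82 = 6.94×10⁻³ T.

B ≈ 6.94 mT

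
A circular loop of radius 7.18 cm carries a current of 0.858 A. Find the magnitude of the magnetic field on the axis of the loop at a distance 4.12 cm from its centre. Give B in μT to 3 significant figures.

B ≈ 4.90 μT

On the axis of a circular loop, B = μ₀IR² / [2(R²+z²)^(3/2)].
R² + z² = (0.0718)² + (0.0412)² = 0.006853 m², and (R²+z²)^(3/2) = 5.67×10⁻⁴ m³.
B = (4π×10⁻⁷ × 0.858 × 0.005155) / (2 × 5.67×10⁻⁴) = 4.90×10⁻⁶ T.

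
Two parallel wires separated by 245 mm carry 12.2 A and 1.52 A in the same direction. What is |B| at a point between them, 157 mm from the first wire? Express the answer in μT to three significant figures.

Each long wire gives B = μ₀I/(2πd). Distances are d₁ = 0.157 m and d₂ = 0.088 m.
B₁ = 1.55×10⁻⁵ T, B₂ = 3.45×10⁻⁶ T.
Between parallel currents the two contributions point in opposite directions, so they subtract. B = |B₁ − B₂| = |1.55×10⁻⁵ − 3.45×10⁻⁶| = 1.21×10⁻⁵ T.

B ≈ 12.1 μT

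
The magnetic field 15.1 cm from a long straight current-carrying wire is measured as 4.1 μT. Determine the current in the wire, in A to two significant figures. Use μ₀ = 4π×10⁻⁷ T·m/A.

For a long straight wire B = μ₀I/(2πd), so I = 2πdB/μ₀.
I = 2π × 0.151 × 4.10×10⁻⁶ / (4π×10⁻⁷) = 3.10 A.

I ≈ 3.1 A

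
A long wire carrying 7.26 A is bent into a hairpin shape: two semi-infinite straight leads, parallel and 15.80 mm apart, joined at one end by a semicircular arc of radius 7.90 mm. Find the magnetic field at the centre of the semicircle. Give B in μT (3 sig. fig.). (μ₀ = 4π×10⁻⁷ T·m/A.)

B ≈ 473 μT

The semicircular arc contributes B_arc = μ₀I·π/(4πR) = μ₀I/(4R) = 2.89×10⁻⁴ T.
Each semi-infinite lead is at perpendicular distance R = 0.0079 m from the centre, with the perpendicular foot at its near end, so it contributes μ₀I/(4πR); both point the same way, together 1.84×10⁻⁴ T.
Arc and leads all point the same direction: B = 2.89×10⁻⁴ + 1.84×10⁻⁴ = 4.73×10⁻⁴ T.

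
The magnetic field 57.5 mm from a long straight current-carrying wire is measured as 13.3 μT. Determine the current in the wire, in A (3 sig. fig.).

I ≈ 3.82 A

For a long straight wire B = μ₀I/(2πd), so I = 2πdB/μ₀.
I = 2π × 0.0575 × 1.33×10⁻⁵ / (4π×10⁻⁷) = 3.82 A.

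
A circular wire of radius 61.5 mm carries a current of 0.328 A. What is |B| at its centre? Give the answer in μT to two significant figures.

B ≈ 3.4 μT

At the centre of a circular loop the Biot–Savart law gives B = μ₀I/(2R).
B = (4π×10⁻⁷ × 0.328) / (2 × 0.0615) = 3.35×10⁻⁶ T.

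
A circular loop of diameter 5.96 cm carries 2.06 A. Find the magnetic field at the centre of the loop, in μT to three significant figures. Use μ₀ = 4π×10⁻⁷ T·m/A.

At the centre of a circular loop the Biot–Savart law gives B = μ₀I/(2R) (so R = 0.0298 m).
B = (4π×10⁻⁷ × 2.06) / (2 × 0.0298) = 4.34×10⁻⁵ T.

B ≈ 43.4 μT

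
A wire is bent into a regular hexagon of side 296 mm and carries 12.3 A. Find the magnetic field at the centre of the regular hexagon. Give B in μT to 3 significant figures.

Each side is a finite straight segment at perpendicular distance d = a/(2 tan(π/6)) = 0.2563 m from the centre, with end-angles ±π/6.
One side contributes B₁ = (μ₀I/4πd)·2 sin(π/6) = 4.80×10⁻⁶ T.
All 6 sides add in the same direction: B = 6 × 4.80×10⁻⁶ = 2.88×10⁻⁵ T.

B ≈ 28.8 μT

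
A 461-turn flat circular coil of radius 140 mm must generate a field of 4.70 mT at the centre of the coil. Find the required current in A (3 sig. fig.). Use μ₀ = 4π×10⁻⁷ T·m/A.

I ≈ 2.27 A

For an N-turn coil, B = Nμ₀I/(2R) with R = 0.14 m, so I = 2RB/(Nμ₀) = 2 × 0.14 × 4.70×10⁻³ / (461 × 4π×10⁻⁷) = 2.27 A.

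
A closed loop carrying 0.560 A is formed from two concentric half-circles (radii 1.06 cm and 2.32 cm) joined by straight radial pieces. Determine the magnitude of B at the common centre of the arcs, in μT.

B ≈ 9.01 μT

The radial connectors point toward the centre, so dl × r̂ = 0 and they contribute nothing.
Each semicircle gives μ₀I/(4R): inner arc 1.66×10⁻⁵ T, outer arc 7.58×10⁻⁶ T.
The two arcs carry current in opposite angular senses, so their fields oppose: B = |1.66×10⁻⁵ − 7.58×10⁻⁶| = 9.01×10⁻⁶ T.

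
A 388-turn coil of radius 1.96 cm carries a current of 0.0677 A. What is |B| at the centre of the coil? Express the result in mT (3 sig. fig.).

For an N-turn flat coil, B = Nμ₀I/(2R) with R = 0.0196 m.
B = 388 × 2.17×10⁻⁶ T = 8.42×10⁻⁴ T.

B ≈ 0.842 mT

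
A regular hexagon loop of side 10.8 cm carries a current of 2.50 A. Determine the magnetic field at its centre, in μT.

B ≈ 16.0 μT

Each side is a finite straight segment at perpendicular distance d = a/(2 tan(π/6)) = 0.09353 m from the centre, with end-angles ±π/6.
One side contributes B₁ = (μ₀I/4πd)·2 sin(π/6) = 2.67×10⁻⁶ T.
All 6 sides add in the same direction: B = 6 × 2.67×10⁻⁶ = 1.60×10⁻⁵ T.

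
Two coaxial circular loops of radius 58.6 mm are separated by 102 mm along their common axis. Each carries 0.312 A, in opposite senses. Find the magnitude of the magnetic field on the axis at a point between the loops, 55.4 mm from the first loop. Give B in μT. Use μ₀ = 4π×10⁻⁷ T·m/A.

Each loop contributes B = μ₀IR²/[2(R²+z²)^(3/2)] on the axis, with z measured from that loop.
Loop 1 (z = 0.0554 m): B₁ = 1.28×10⁻⁶ T. Loop 2 (z = 0.0466 m): B₂ = 1.60×10⁻⁶ T.
The fields oppose: B = |B₁ − B₂| = 3.20×10⁻⁷ T.

B ≈ 0.320 μT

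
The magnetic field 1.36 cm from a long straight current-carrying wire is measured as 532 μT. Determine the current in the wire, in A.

For a long straight wire B = μ₀I/(2πd), so I = 2πdB/μ₀.
I = 2π × 0.0136 × 5.32×10⁻⁴ / (4π×10⁻⁷) = 36.2 A.

I ≈ 36.2 A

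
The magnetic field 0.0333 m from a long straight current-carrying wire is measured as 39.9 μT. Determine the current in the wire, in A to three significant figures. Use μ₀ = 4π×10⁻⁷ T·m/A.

For a long straight wire B = μ₀I/(2πd), so I = 2πdB/μ₀.
I = 2π × 0.0333 × 3.99×10⁻⁵ / (4π×10⁻⁷) = 6.64 A.

I ≈ 6.64 A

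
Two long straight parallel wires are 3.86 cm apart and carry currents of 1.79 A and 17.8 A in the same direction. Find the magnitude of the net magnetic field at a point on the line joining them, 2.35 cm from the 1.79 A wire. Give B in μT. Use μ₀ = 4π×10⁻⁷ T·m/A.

Each long wire gives B = μ₀I/(2πd). Distances are d₁ = 0.0235 m and d₂ = 0.0151 m.
B₁ = 1.52×10⁻⁵ T, B₂ = 2.36×10⁻⁴ T.
Between parallel currents the two contributions point in opposite directions, so they subtract. B = |B₁ − B₂| = |1.52×10⁻⁵ − 2.36×10⁻⁴| = 2.21×10⁻⁴ T.

B ≈ 221 μT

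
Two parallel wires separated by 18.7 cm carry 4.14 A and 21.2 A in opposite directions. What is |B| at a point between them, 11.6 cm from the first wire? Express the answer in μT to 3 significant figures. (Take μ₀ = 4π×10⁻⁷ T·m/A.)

Each long wire gives B = μ₀I/(2πd). Distances are d₁ = 0.116 m and d₂ = 0.071 m.
B₁ = 7.14×10⁻⁶ T, B₂ = 5.97×10⁻⁵ T.
Between antiparallel currents both contributions point the same way, so they add. B = B₁ + B₂ = 7.14×10⁻⁶ + 5.97×10⁻⁵ = 6.69×10⁻⁵ T.

B ≈ 66.9 μT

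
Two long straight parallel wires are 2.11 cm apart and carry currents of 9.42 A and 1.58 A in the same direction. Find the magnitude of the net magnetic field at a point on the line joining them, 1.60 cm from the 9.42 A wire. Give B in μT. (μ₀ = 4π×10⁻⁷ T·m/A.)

B ≈ 55.8 μT

Each long wire gives B = μ₀I/(2πd). Distances are d₁ = 0.016 m and d₂ = 0.0051 m.
B₁ = 1.18×10⁻⁴ T, B₂ = 6.20×10⁻⁵ T.
Between parallel currents the two contributions point in opposite directions, so they subtract. B = |B₁ − B₂| = |1.18×10⁻⁴ − 6.20×10⁻⁵| = 5.58×10⁻⁵ T.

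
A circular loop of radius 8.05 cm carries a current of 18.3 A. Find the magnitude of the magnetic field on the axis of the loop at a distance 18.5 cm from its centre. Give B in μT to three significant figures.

On the axis of a circular loop, B = μ₀IR² / [2(R²+z²)^(3/2)].
R² + z² = (0.0805)² + (0.185)² = 0.04071 m², and (R²+z²)^(3/2) = 8.21×10⁻³ m³.
B = (4π×10⁻⁷ × 18.3 × 0.00648) / (2 × 8.21×10⁻³) = 9.07×10⁻⁶ T.

B ≈ 9.07 μT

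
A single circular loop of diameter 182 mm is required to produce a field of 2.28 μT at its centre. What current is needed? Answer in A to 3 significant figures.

I ≈ 0.330 A

At the centre of a circular loop B = μ₀I/(2R), so I = 2RB/μ₀.
With R = 0.091 m, I = 2 × 0.091 × 2.28×10⁻⁶ / (4π×10⁻⁷) = 0.330 A.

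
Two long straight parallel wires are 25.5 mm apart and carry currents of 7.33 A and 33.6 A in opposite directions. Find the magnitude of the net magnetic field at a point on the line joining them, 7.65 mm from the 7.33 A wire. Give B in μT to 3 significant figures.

Each long wire gives B = μ₀I/(2πd). Distances are d₁ = 0.00765 m and d₂ = 0.01785 m.
B₁ = 1.92×10⁻⁴ T, B₂ = 3.76×10⁻⁴ T.
Between antiparallel currents both contributions point the same way, so they add. B = B₁ + B₂ = 1.92×10⁻⁴ + 3.76×10⁻⁴ = 5.68×10⁻⁴ T.

B ≈ 568 μT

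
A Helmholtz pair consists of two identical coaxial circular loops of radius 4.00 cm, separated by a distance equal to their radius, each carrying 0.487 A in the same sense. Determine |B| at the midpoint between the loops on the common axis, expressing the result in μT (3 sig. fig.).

B ≈ 10.9 μT

Each loop contributes B = μ₀IR²/[2(R²+z²)^(3/2)] on the axis, with z measured from that loop.
Loop 1 (z = 0.02 m): B₁ = 5.47×10⁻⁶ T. Loop 2 (z = 0.02 m): B₂ = 5.47×10⁻⁶ T.
The fields add: B = B₁ + B₂ = 1.09×10⁻⁵ T.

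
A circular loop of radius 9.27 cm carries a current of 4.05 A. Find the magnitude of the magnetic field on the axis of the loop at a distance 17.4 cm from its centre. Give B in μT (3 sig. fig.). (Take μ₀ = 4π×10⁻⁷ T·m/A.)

On the axis of a circular loop, B = μ₀IR² / [2(R²+z²)^(3/2)].
R² + z² = (0.0927)² + (0.174)² = 0.03887 m², and (R²+z²)^(3/2) = 7.66×10⁻³ m³.
B = (4π×10⁻⁷ × 4.05 × 0.008593) / (2 × 7.66×10⁻³) = 2.85×10⁻⁶ T.

B ≈ 2.85 μT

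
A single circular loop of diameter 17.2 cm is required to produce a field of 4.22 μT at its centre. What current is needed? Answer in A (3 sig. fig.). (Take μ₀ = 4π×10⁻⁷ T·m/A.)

At the centre of a circular loop B = μ₀I/(2R), so I = 2RB/μ₀.
With R = 0.086 m, I = 2 × 0.086 × 4.22×10⁻⁶ / (4π×10⁻⁷) = 0.578 A.

I ≈ 0.578 A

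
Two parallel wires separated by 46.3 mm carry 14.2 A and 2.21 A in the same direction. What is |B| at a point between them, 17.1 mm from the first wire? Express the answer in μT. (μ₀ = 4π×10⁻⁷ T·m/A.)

Each long wire gives B = μ₀I/(2πd). Distances are d₁ = 0.0171 m and d₂ = 0.0292 m.
B₁ = 1.66×10⁻⁴ T, B₂ = 1.51×10⁻⁵ T.
Between parallel currents the two contributions point in opposite directions, so they subtract. B = |B₁ − B₂| = |1.66×10⁻⁴ − 1.51×10⁻⁵| = 1.51×10⁻⁴ T.

B ≈ 151 μT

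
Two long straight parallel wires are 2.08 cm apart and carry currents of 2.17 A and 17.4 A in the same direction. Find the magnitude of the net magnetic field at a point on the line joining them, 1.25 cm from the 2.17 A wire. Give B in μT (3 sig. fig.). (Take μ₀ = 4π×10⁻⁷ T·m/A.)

B ≈ 385 μT

Each long wire gives B = μ₀I/(2πd). Distances are d₁ = 0.0125 m and d₂ = 0.0083 m.
B₁ = 3.47×10⁻⁵ T, B₂ = 4.19×10⁻⁴ T.
Between parallel currents the two contributions point in opposite directions, so they subtract. B = |B₁ − B₂| = |3.47×10⁻⁵ − 4.19×10⁻⁴| = 3.85×10⁻⁴ T.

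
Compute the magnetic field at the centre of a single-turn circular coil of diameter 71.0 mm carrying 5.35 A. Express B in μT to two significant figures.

At the centre of a circular loop the Biot–Savart law gives B = μ₀I/(2R) (so R = 0.0355 m).
B = (4π×10⁻⁷ × 5.35) / (2 × 0.0355) = 9.47×10⁻⁵ T.

B ≈ 95 μT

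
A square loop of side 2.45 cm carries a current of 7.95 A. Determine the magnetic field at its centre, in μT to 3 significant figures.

B ≈ 367 μT

Each side is a finite straight segment at perpendicular distance d = a/(2 tan(π/4)) = 0.01225 m from the centre, with end-angles ±π/4.
One side contributes B₁ = (μ₀I/4πd)·2 sin(π/4) = 9.18×10⁻⁵ T.
All 4 sides add in the same direction: B = 4 × 9.18×10⁻⁵ = 3.67×10⁻⁴ T.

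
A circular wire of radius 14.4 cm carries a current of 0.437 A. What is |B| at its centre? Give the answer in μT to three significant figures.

B ≈ 1.91 μT

At the centre of a circular loop the Biot–Savart law gives B = μ₀I/(2R).
B = (4π×10⁻⁷ × 0.437) / (2 × 0.144) = 1.91×10⁻⁶ T.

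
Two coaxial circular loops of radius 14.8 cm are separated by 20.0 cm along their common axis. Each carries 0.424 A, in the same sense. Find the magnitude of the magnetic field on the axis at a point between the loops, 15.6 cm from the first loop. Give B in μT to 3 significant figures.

Each loop contributes B = μ₀IR²/[2(R²+z²)^(3/2)] on the axis, with z measured from that loop.
Loop 1 (z = 0.156 m): B₁ = 5.87×10⁻⁷ T. Loop 2 (z = 0.044 m): B₂ = 1.59×10⁻⁶ T.
The fields add: B = B₁ + B₂ = 2.17×10⁻⁶ T.

B ≈ 2.17 μT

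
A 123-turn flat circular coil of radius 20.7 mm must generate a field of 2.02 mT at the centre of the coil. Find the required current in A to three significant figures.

I ≈ 0.541 A

For an N-turn coil, B = Nμ₀I/(2R) with R = 0.0207 m, so I = 2RB/(Nμ₀) = 2 × 0.0207 × 2.02×10⁻³ / (123 × 4π×10⁻⁷) = 0.541 A.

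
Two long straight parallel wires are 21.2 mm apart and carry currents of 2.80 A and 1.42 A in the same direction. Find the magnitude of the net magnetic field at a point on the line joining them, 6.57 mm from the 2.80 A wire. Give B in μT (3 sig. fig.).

Each long wire gives B = μ₀I/(2πd). Distances are d₁ = 0.00657 m and d₂ = 0.01463 m.
B₁ = 8.52×10⁻⁵ T, B₂ = 1.94×10⁻⁵ T.
Between parallel currents the two contributions point in opposite directions, so they subtract. B = |B₁ − B₂| = |8.52×10⁻⁵ − 1.94×10⁻⁵| = 6.58×10⁻⁵ T.

B ≈ 65.8 μT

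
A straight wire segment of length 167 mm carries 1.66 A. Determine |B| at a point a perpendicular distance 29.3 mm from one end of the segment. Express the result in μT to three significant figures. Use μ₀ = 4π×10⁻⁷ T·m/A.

For a finite straight segment, B = (μ₀I/4πd)(sinθ₁ + sinθ₂), where θ₁, θ₂ are the angles from the perpendicular to each end.
The perpendicular foot is at one end, so the two end-offsets along the wire are 0 and L = 0.167 m.
sinθ₁ = 0/√(0²+0.0293²) = 0.0000; sinθ₂ = 0.167/√(0.167²+0.0293²) = 0.9850.
B = (4π×10⁻⁷ × 1.66) / (4π × 0.0293) × (0.0000 + 0.9850) = 5.58×10⁻⁶ T.

B ≈ 5.58 μT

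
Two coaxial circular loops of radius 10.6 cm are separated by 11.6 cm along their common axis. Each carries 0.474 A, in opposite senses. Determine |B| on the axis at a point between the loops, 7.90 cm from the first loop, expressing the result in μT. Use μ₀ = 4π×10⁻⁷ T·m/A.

B ≈ 0.916 μT

Each loop contributes B = μ₀IR²/[2(R²+z²)^(3/2)] on the axis, with z measured from that loop.
Loop 1 (z = 0.079 m): B₁ = 1.45×10⁻⁶ T. Loop 2 (z = 0.037 m): B₂ = 2.36×10⁻⁶ T.
The fields oppose: B = |B₁ − B₂| = 9.16×10⁻⁷ T.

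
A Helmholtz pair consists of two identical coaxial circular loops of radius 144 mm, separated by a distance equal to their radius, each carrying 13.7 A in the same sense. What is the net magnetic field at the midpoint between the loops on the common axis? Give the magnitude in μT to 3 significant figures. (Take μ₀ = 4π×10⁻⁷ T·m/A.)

Each loop contributes B = μ₀IR²/[2(R²+z²)^(3/2)] on the axis, with z measured from that loop.
Loop 1 (z = 0.072 m): B₁ = 4.28×10⁻⁵ T. Loop 2 (z = 0.072 m): B₂ = 4.28×10⁻⁵ T.
The fields add: B = B₁ + B₂ = 8.55×10⁻⁵ T.

B ≈ 85.5 μT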